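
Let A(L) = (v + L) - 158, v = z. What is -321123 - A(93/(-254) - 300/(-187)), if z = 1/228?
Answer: -1737959022955/5414772 ≈ -3.2097e+5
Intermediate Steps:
z = 1/228 ≈ 0.0043860
v = 1/228 ≈ 0.0043860
A(L) = -36023/228 + L (A(L) = (1/228 + L) - 158 = -36023/228 + L)
-321123 - A(93/(-254) - 300/(-187)) = -321123 - (-36023/228 + (93/(-254) - 300/(-187))) = -321123 - (-36023/228 + (93*(-1/254) - 300*(-1/187))) = -321123 - (-36023/228 + (-93/254 + 300/187)) = -321123 - (-36023/228 + 58809/47498) = -321123 - 1*(-848806001/5414772) = -321123 + 848806001/5414772 = -1737959022955/5414772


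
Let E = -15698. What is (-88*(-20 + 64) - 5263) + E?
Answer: -24833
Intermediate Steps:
(-88*(-20 + 64) - 5263) + E = (-88*(-20 + 64) - 5263) - 15698 = (-88*44 - 5263) - 15698 = (-3872 - 5263) - 15698 = -9135 - 15698 = -24833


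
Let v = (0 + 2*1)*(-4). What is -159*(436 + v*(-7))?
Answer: -78228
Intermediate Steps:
v = -8 (v = (0 + 2)*(-4) = 2*(-4) = -8)
-159*(436 + v*(-7)) = -159*(436 - 8*(-7)) = -159*(436 + 56) = -159*492 = -78228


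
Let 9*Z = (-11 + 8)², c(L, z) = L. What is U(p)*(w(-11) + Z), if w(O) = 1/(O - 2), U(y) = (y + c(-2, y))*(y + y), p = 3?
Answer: 72/13 ≈ 5.5385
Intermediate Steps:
U(y) = 2*y*(-2 + y) (U(y) = (y - 2)*(y + y) = (-2 + y)*(2*y) = 2*y*(-2 + y))
Z = 1 (Z = (-11 + 8)²/9 = (⅑)*(-3)² = (⅑)*9 = 1)
w(O) = 1/(-2 + O)
U(p)*(w(-11) + Z) = (2*3*(-2 + 3))*(1/(-2 - 11) + 1) = (2*3*1)*(1/(-13) + 1) = 6*(-1/13 + 1) = 6*(12/13) = 72/13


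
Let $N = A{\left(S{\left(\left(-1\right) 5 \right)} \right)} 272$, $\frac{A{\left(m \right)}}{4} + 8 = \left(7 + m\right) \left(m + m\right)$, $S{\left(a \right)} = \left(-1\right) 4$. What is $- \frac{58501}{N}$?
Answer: $\frac{58501}{34816} \approx 1.6803$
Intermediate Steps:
$S{\left(a \right)} = -4$
$A{\left(m \right)} = -32 + 8 m \left(7 + m\right)$ ($A{\left(m \right)} = -32 + 4 \left(7 + m\right) \left(m + m\right) = -32 + 4 \left(7 + m\right) 2 m = -32 + 4 \cdot 2 m \left(7 + m\right) = -32 + 8 m \left(7 + m\right)$)
$N = -34816$ ($N = \left(-32 + 8 \left(-4\right)^{2} + 56 \left(-4\right)\right) 272 = \left(-32 + 8 \cdot 16 - 224\right) 272 = \left(-32 + 128 - 224\right) 272 = \left(-128\right) 272 = -34816$)
$- \frac{58501}{N} = - \frac{58501}{-34816} = \left(-58501\right) \left(- \frac{1}{34816}\right) = \frac{58501}{34816}$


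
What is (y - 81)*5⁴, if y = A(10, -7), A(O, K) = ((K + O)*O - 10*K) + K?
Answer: 7500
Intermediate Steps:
A(O, K) = -9*K + O*(K + O) (A(O, K) = (O*(K + O) - 10*K) + K = (-10*K + O*(K + O)) + K = -9*K + O*(K + O))
y = 93 (y = 10² - 9*(-7) - 7*10 = 100 + 63 - 70 = 93)
(y - 81)*5⁴ = (93 - 81)*5⁴ = 12*625 = 7500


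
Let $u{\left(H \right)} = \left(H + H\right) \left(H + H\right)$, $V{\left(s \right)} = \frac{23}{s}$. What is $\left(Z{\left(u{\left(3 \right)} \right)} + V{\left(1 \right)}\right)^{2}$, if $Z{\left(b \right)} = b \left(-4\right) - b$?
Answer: $24649$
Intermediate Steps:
$u{\left(H \right)} = 4 H^{2}$ ($u{\left(H \right)} = 2 H 2 H = 4 H^{2}$)
$Z{\left(b \right)} = - 5 b$ ($Z{\left(b \right)} = - 4 b - b = - 5 b$)
$\left(Z{\left(u{\left(3 \right)} \right)} + V{\left(1 \right)}\right)^{2} = \left(- 5 \cdot 4 \cdot 3^{2} + \frac{23}{1}\right)^{2} = \left(- 5 \cdot 4 \cdot 9 + 23 \cdot 1\right)^{2} = \left(\left(-5\right) 36 + 23\right)^{2} = \left(-180 + 23\right)^{2} = \left(-157\right)^{2} = 24649$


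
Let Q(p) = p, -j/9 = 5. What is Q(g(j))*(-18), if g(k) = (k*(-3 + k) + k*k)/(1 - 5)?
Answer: 37665/2 ≈ 18833.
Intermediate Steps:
j = -45 (j = -9*5 = -45)
g(k) = -k²/4 - k*(-3 + k)/4 (g(k) = (k*(-3 + k) + k²)/(-4) = (k² + k*(-3 + k))*(-¼) = -k²/4 - k*(-3 + k)/4)
Q(g(j))*(-18) = ((¼)*(-45)*(3 - 2*(-45)))*(-18) = ((¼)*(-45)*(3 + 90))*(-18) = ((¼)*(-45)*93)*(-18) = -4185/4*(-18) = 37665/2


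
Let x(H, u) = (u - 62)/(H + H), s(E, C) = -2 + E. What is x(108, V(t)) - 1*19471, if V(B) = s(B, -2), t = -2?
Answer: -700967/36 ≈ -19471.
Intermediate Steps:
V(B) = -2 + B
x(H, u) = (-62 + u)/(2*H) (x(H, u) = (-62 + u)/((2*H)) = (-62 + u)*(1/(2*H)) = (-62 + u)/(2*H))
x(108, V(t)) - 1*19471 = (½)*(-62 + (-2 - 2))/108 - 1*19471 = (½)*(1/108)*(-62 - 4) - 19471 = (½)*(1/108)*(-66) - 19471 = -11/36 - 19471 = -700967/36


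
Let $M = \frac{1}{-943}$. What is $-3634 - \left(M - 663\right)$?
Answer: $- \frac{2801652}{943} \approx -2971.0$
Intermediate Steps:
$M = - \frac{1}{943} \approx -0.0010604$
$-3634 - \left(M - 663\right) = -3634 - \left(- \frac{1}{943} - 663\right) = -3634 - - \frac{625210}{943} = -3634 + \frac{625210}{943} = - \frac{2801652}{943}$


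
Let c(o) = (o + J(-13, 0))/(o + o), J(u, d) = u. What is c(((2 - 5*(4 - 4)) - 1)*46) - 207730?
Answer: -19111127/92 ≈ -2.0773e+5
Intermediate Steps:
c(o) = (-13 + o)/(2*o) (c(o) = (o - 13)/(o + o) = (-13 + o)/((2*o)) = (-13 + o)*(1/(2*o)) = (-13 + o)/(2*o))
c(((2 - 5*(4 - 4)) - 1)*46) - 207730 = (-13 + ((2 - 5*(4 - 4)) - 1)*46)/(2*((((2 - 5*(4 - 4)) - 1)*46))) - 207730 = (-13 + ((2 - 5*0) - 1)*46)/(2*((((2 - 5*0) - 1)*46))) - 207730 = (-13 + ((2 + 0) - 1)*46)/(2*((((2 + 0) - 1)*46))) - 207730 = (-13 + (2 - 1)*46)/(2*(((2 - 1)*46))) - 207730 = (-13 + 1*46)/(2*((1*46))) - 207730 = (1/2)*(-13 + 46)/46 - 207730 = (1/2)*(1/46)*33 - 207730 = 33/92 - 207730 = -19111127/92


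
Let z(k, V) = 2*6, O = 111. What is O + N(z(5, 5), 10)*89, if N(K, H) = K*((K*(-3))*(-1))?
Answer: 38559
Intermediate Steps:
z(k, V) = 12
N(K, H) = 3*K**2 (N(K, H) = K*(-3*K*(-1)) = K*(3*K) = 3*K**2)
O + N(z(5, 5), 10)*89 = 111 + (3*12**2)*89 = 111 + (3*144)*89 = 111 + 432*89 = 111 + 38448 = 38559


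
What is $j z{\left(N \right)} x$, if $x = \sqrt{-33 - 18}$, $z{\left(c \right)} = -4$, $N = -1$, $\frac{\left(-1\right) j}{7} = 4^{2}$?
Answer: $448 i \sqrt{51} \approx 3199.4 i$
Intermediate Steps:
$j = -112$ ($j = - 7 \cdot 4^{2} = \left(-7\right) 16 = -112$)
$x = i \sqrt{51}$ ($x = \sqrt{-51} = i \sqrt{51} \approx 7.1414 i$)
$j z{\left(N \right)} x = \left(-112\right) \left(-4\right) i \sqrt{51} = 448 i \sqrt{51}$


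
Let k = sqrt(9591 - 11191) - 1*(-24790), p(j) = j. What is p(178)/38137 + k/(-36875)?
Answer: -187770496/281260375 - 8*I/7375 ≈ -0.6676 - 0.0010847*I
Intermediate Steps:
k = 24790 + 40*I (k = sqrt(-1600) + 24790 = 40*I + 24790 = 24790 + 40*I ≈ 24790.0 + 40.0*I)
p(178)/38137 + k/(-36875) = 178/38137 + (24790 + 40*I)/(-36875) = 178*(1/38137) + (24790 + 40*I)*(-1/36875) = 178/38137 + (-4958/7375 - 8*I/7375) = -187770496/281260375 - 8*I/7375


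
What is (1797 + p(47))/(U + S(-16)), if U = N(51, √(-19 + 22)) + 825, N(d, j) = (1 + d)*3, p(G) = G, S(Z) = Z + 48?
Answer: 1844/1013 ≈ 1.8203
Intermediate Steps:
S(Z) = 48 + Z
N(d, j) = 3 + 3*d
U = 981 (U = (3 + 3*51) + 825 = (3 + 153) + 825 = 156 + 825 = 981)
(1797 + p(47))/(U + S(-16)) = (1797 + 47)/(981 + (48 - 16)) = 1844/(981 + 32) = 1844/1013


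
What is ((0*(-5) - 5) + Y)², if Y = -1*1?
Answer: 36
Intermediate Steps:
Y = -1
((0*(-5) - 5) + Y)² = ((0*(-5) - 5) - 1)² = ((0 - 5) - 1)² = (-5 - 1)² = (-6)² = 36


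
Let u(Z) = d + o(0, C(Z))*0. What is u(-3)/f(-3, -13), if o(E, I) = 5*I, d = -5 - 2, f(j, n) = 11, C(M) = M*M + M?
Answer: -7/11 ≈ -0.63636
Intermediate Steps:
C(M) = M + M**2 (C(M) = M**2 + M = M + M**2)
d = -7
u(Z) = -7 (u(Z) = -7 + (5*(Z*(1 + Z)))*0 = -7 + (5*Z*(1 + Z))*0 = -7 + 0 = -7)
u(-3)/f(-3, -13) = -7/11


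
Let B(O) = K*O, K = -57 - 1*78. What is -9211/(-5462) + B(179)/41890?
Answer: 12692978/11440159 ≈ 1.1095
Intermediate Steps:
K = -135 (K = -57 - 78 = -135)
B(O) = -135*O
-9211/(-5462) + B(179)/41890 = -9211/(-5462) - 135*179/41890 = -9211*(-1/5462) - 24165*1/41890 = 9211/5462 - 4833/8378 = 12692978/11440159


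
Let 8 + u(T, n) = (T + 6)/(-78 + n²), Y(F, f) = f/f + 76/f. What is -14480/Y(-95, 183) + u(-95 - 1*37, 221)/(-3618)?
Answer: -233748343052495/22846977153 ≈ -10231.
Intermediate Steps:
Y(F, f) = 1 + 76/f
u(T, n) = -8 + (6 + T)/(-78 + n²) (u(T, n) = -8 + (T + 6)/(-78 + n²) = -8 + (6 + T)/(-78 + n²))
-14480/Y(-95, 183) + u(-95 - 1*37, 221)/(-3618) = -14480*183/(76 + 183) + ((630 + (-95 - 1*37) - 8*221²)/(-78 + 221²))/(-3618) = -14480/((1/183)*259) + ((630 + (-95 - 37) - 8*48841)/(-78 + 48841))*(-1/3618) = -14480/259/183 + ((630 - 132 - 390728)/48763)*(-1/3618) = -14480*183/259 + ((1/48763)*(-390230))*(-1/3618) = -2649840/259 - 390230/48763*(-1/3618) = -2649840/259 + 195115/88212267 = -233748343052495/22846977153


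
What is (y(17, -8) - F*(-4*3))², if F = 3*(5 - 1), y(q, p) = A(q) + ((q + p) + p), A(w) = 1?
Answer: 21316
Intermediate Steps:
y(q, p) = 1 + q + 2*p (y(q, p) = 1 + ((q + p) + p) = 1 + ((p + q) + p) = 1 + (q + 2*p) = 1 + q + 2*p)
F = 12 (F = 3*4 = 12)
(y(17, -8) - F*(-4*3))² = ((1 + 17 + 2*(-8)) - 12*(-4*3))² = ((1 + 17 - 16) - 12*(-12))² = (2 - 1*(-144))² = (2 + 144)² = 146² = 21316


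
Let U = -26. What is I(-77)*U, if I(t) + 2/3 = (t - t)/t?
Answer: 52/3 ≈ 17.333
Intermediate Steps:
I(t) = -⅔ (I(t) = -⅔ + (t - t)/t = -⅔ + 0/t = -⅔ + 0 = -⅔)
I(-77)*U = -⅔*(-26) = 52/3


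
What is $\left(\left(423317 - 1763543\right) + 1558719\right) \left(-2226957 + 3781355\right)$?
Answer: $339625082214$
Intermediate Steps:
$\left(\left(423317 - 1763543\right) + 1558719\right) \left(-2226957 + 3781355\right) = \left(-1340226 + 1558719\right) 1554398 = 218493 \cdot 1554398 = 339625082214$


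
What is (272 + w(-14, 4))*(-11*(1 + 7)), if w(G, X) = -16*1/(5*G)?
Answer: -838464/35 ≈ -23956.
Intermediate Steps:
w(G, X) = -16/(5*G)
(272 + w(-14, 4))*(-11*(1 + 7)) = (272 - 16/5/(-14))*(-11*(1 + 7)) = (272 - 16/5*(-1/14))*(-11*8) = (272 + 8/35)*(-88) = (9528/35)*(-88) = -838464/35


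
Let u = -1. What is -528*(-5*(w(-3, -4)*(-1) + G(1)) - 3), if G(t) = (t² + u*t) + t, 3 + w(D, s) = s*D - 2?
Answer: -14256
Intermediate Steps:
w(D, s) = -5 + D*s (w(D, s) = -3 + (s*D - 2) = -3 + (D*s - 2) = -3 + (-2 + D*s) = -5 + D*s)
G(t) = t² (G(t) = (t² - t) + t = t²)
-528*(-5*(w(-3, -4)*(-1) + G(1)) - 3) = -528*(-5*((-5 - 3*(-4))*(-1) + 1²) - 3) = -528*(-5*((-5 + 12)*(-1) + 1) - 3) = -528*(-5*(7*(-1) + 1) - 3) = -528*(-5*(-7 + 1) - 3) = -528*(-5*(-6) - 3) = -528*(30 - 3) = -528*27 = -14256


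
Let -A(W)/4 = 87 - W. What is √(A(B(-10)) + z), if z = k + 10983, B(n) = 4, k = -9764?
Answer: √887 ≈ 29.783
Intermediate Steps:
A(W) = -348 + 4*W (A(W) = -4*(87 - W) = -348 + 4*W)
z = 1219 (z = -9764 + 10983 = 1219)
√(A(B(-10)) + z) = √((-348 + 4*4) + 1219) = √((-348 + 16) + 1219) = √(-332 + 1219) = √887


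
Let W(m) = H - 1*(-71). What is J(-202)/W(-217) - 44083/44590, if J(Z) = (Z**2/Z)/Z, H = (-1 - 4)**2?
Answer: -161053/164640 ≈ -0.97821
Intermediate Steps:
H = 25 (H = (-5)**2 = 25)
W(m) = 96 (W(m) = 25 - 1*(-71) = 25 + 71 = 96)
J(Z) = 1 (J(Z) = Z/Z = 1)
J(-202)/W(-217) - 44083/44590 = 1/96 - 44083/44590 = 1*(1/96) - 44083*1/44590 = 1/96 - 3391/3430 = -161053/164640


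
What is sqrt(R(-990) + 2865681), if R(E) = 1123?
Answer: 2*sqrt(716701) ≈ 1693.2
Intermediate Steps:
sqrt(R(-990) + 2865681) = sqrt(1123 + 2865681) = sqrt(2866804) = 2*sqrt(716701)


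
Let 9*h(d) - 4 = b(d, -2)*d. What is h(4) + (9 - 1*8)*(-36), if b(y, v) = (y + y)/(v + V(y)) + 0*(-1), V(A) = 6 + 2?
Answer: -944/27 ≈ -34.963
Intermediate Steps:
V(A) = 8
b(y, v) = 2*y/(8 + v) (b(y, v) = (y + y)/(v + 8) + 0*(-1) = (2*y)/(8 + v) + 0 = 2*y/(8 + v) + 0 = 2*y/(8 + v))
h(d) = 4/9 + d²/27 (h(d) = 4/9 + ((2*d/(8 - 2))*d)/9 = 4/9 + ((2*d/6)*d)/9 = 4/9 + ((2*d*(⅙))*d)/9 = 4/9 + ((d/3)*d)/9 = 4/9 + (d²/3)/9 = 4/9 + d²/27)
h(4) + (9 - 1*8)*(-36) = (4/9 + (1/27)*4²) + (9 - 1*8)*(-36) = (4/9 + (1/27)*16) + (9 - 8)*(-36) = (4/9 + 16/27) + 1*(-36) = 28/27 - 36 = -944/27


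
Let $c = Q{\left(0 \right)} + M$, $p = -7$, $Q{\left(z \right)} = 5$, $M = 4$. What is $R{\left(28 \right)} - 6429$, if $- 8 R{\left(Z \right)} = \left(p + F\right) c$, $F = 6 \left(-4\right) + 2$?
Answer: $- \frac{51171}{8} \approx -6396.4$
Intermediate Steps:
$c = 9$ ($c = 5 + 4 = 9$)
$F = -22$ ($F = -24 + 2 = -22$)
$R{\left(Z \right)} = \frac{261}{8}$ ($R{\left(Z \right)} = - \frac{\left(-7 - 22\right) 9}{8} = - \frac{\left(-29\right) 9}{8} = \left(- \frac{1}{8}\right) \left(-261\right) = \frac{261}{8}$)
$R{\left(28 \right)} - 6429 = \frac{261}{8} - 6429 = - \frac{51171}{8}$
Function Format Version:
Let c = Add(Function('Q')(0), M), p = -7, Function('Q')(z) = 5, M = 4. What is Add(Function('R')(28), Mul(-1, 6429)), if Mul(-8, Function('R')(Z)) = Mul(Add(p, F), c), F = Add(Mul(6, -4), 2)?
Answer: Rational(-51171, 8) ≈ -6396.4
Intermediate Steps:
c = 9 (c = Add(5, 4) = 9)
F = -22 (F = Add(-24, 2) = -22)
Function('R')(Z) = Rational(261, 8) (Function('R')(Z) = Mul(Rational(-1, 8), Mul(Add(-7, -22), 9)) = Mul(Rational(-1, 8), Mul(-29, 9)) = Mul(Rational(-1, 8), -261) = Rational(261, 8))
Add(Function('R')(28), Mul(-1, 6429)) = Add(Rational(261, 8), Mul(-1, 6429)) = Add(Rational(261, 8), -6429) = Rational(-51171, 8)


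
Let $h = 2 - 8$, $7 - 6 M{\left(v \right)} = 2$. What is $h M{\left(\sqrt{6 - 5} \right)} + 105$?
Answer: $100$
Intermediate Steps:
$M{\left(v \right)} = \frac{5}{6}$ ($M{\left(v \right)} = \frac{7}{6} - \frac{1}{3} = \frac{5}{6}$)
$h = -6$ ($h = 2 - 8 = -6$)
$h M{\left(\sqrt{6 - 5} \right)} + 105 = \left(-6\right) \frac{5}{6} + 105 = -5 + 105 = 100$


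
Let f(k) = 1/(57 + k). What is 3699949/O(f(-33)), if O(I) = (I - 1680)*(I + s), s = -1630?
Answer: 2131170624/1577238961 ≈ 1.3512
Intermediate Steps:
O(I) = (-1680 + I)*(-1630 + I) (O(I) = (I - 1680)*(I - 1630) = (-1680 + I)*(-1630 + I))
3699949/O(f(-33)) = 3699949/(2738400 + (1/(57 - 33))² - 3310/(57 - 33)) = 3699949/(2738400 + (1/24)² - 3310/24) = 3699949/(2738400 + (1/24)² - 3310*1/24) = 3699949/(2738400 + 1/576 - 1655/12) = 3699949/(1577238961/576) = 3699949*(576/1577238961) = 2131170624/1577238961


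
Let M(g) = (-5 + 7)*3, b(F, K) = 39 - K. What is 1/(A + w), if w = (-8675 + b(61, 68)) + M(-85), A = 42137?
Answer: 1/33439 ≈ 2.9905e-5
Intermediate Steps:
M(g) = 6 (M(g) = 2*3 = 6)
w = -8698 (w = (-8675 + (39 - 1*68)) + 6 = (-8675 + (39 - 68)) + 6 = (-8675 - 29) + 6 = -8704 + 6 = -8698)
1/(A + w) = 1/(42137 - 8698) = 1/33439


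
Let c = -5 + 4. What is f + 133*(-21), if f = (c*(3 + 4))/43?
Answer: -120106/43 ≈ -2793.2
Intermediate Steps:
c = -1
f = -7/43 (f = -(3 + 4)/43 = -1*7*(1/43) = -7*1/43 = -7/43 ≈ -0.16279)
f + 133*(-21) = -7/43 + 133*(-21) = -7/43 - 2793 = -120106/43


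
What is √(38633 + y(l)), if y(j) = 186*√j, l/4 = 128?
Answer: √(38633 + 2976*√2) ≈ 206.98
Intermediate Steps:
l = 512 (l = 4*128 = 512)
√(38633 + y(l)) = √(38633 + 186*√512) = √(38633 + 186*(16*√2)) = √(38633 + 2976*√2)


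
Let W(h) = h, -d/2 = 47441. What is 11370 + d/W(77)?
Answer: 780608/77 ≈ 10138.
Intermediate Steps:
d = -94882 (d = -2*47441 = -94882)
11370 + d/W(77) = 11370 - 94882/77 = 780608/77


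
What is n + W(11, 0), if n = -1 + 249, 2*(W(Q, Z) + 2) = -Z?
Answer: 246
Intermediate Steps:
W(Q, Z) = -2 - Z/2 (W(Q, Z) = -2 + (-Z)/2 = -2 - Z/2)
n = 248
n + W(11, 0) = 248 + (-2 - ½*0) = 248 + (-2 + 0) = 248 - 2 = 246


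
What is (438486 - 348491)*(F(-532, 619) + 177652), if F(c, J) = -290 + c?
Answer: 15913815850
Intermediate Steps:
(438486 - 348491)*(F(-532, 619) + 177652) = (438486 - 348491)*((-290 - 532) + 177652) = 89995*(-822 + 177652) = 89995*176830 = 15913815850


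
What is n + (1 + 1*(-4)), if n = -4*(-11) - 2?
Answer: 39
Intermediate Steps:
n = 42 (n = 44 - 2 = 42)
n + (1 + 1*(-4)) = 42 + (1 + 1*(-4)) = 42 + (1 - 4) = 42 - 3 = 39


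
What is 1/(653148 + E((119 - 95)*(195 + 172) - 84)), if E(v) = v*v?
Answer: 1/76761324 ≈ 1.3027e-8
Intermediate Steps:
E(v) = v**2
1/(653148 + E((119 - 95)*(195 + 172) - 84)) = 1/(653148 + ((119 - 95)*(195 + 172) - 84)**2) = 1/(653148 + (24*367 - 84)**2) = 1/(653148 + (8808 - 84)**2) = 1/(653148 + 8724**2) = 1/(653148 + 76108176) = 1/76761324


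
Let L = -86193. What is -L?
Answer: 86193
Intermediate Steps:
-L = -1*(-86193) = 86193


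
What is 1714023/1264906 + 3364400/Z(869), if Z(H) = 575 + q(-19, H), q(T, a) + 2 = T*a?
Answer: -162628140301/775387378 ≈ -209.74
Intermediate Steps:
q(T, a) = -2 + T*a
Z(H) = 573 - 19*H (Z(H) = 575 + (-2 - 19*H) = 573 - 19*H)
1714023/1264906 + 3364400/Z(869) = 1714023/1264906 + 3364400/(573 - 19*869) = 1714023*(1/1264906) + 3364400/(573 - 16511) = 1714023/1264906 + 3364400/(-15938) = 1714023/1264906 + 3364400*(-1/15938) = 1714023/1264906 - 129400/613 = -162628140301/775387378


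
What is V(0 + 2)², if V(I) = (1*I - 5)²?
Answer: 81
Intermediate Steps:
V(I) = (-5 + I)² (V(I) = (I - 5)² = (-5 + I)²)
V(0 + 2)² = ((-5 + (0 + 2))²)² = ((-5 + 2)²)² = ((-3)²)² = 9² = 81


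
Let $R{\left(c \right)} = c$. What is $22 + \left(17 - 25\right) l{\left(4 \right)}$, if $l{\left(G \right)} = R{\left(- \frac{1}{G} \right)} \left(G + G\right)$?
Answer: $38$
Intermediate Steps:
$l{\left(G \right)} = -2$ ($l{\left(G \right)} = - \frac{1}{G} \left(G + G\right) = - \frac{1}{G} 2 G = -2$)
$22 + \left(17 - 25\right) l{\left(4 \right)} = 22 + \left(17 - 25\right) \left(-2\right) = 22 - -16 = 22 + 16 = 38$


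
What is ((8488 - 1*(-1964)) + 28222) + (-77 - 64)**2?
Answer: 58555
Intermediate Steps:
((8488 - 1*(-1964)) + 28222) + (-77 - 64)**2 = ((8488 + 1964) + 28222) + (-141)**2 = (10452 + 28222) + 19881 = 38674 + 19881 = 58555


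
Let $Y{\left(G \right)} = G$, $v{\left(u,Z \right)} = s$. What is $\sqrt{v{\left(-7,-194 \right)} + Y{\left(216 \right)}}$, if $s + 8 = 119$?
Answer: $\sqrt{327} \approx 18.083$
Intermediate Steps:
$s = 111$ ($s = -8 + 119 = 111$)
$v{\left(u,Z \right)} = 111$
$\sqrt{v{\left(-7,-194 \right)} + Y{\left(216 \right)}} = \sqrt{111 + 216} = \sqrt{327}$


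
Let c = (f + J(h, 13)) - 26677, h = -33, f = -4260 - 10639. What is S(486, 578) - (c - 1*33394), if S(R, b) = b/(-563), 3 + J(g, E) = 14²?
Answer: 42098873/563 ≈ 74776.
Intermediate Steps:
f = -14899
J(g, E) = 193 (J(g, E) = -3 + 14² = -3 + 196 = 193)
c = -41383 (c = (-14899 + 193) - 26677 = -14706 - 26677 = -41383)
S(R, b) = -b/563 (S(R, b) = b*(-1/563) = -b/563)
S(486, 578) - (c - 1*33394) = -1/563*578 - (-41383 - 1*33394) = -578/563 - (-41383 - 33394) = -578/563 - 1*(-74777) = -578/563 + 74777 = 42098873/563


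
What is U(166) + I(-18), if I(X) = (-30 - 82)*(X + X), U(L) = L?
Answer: 4198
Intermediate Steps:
I(X) = -224*X
U(166) + I(-18) = 166 - 224*(-18) = 166 + 4032 = 4198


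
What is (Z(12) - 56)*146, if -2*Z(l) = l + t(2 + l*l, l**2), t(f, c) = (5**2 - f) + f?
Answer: -10877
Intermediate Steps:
t(f, c) = 25 (t(f, c) = (25 - f) + f = 25)
Z(l) = -25/2 - l/2 (Z(l) = -(l + 25)/2 = -(25 + l)/2 = -25/2 - l/2)
(Z(12) - 56)*146 = ((-25/2 - 1/2*12) - 56)*146 = ((-25/2 - 6) - 56)*146 = (-37/2 - 56)*146 = -149/2*146 = -10877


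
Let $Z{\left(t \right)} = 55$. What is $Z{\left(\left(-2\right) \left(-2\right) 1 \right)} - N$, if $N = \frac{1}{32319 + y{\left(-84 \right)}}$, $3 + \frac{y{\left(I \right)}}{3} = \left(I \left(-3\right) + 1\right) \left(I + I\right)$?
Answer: $\frac{5236111}{95202} \approx 55.0$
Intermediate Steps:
$y{\left(I \right)} = -9 + 6 I \left(1 - 3 I\right)$ ($y{\left(I \right)} = -9 + 3 \left(I \left(-3\right) + 1\right) \left(I + I\right) = -9 + 3 \left(- 3 I + 1\right) 2 I = -9 + 3 \left(1 - 3 I\right) 2 I = -9 + 3 \cdot 2 I \left(1 - 3 I\right) = -9 + 6 I \left(1 - 3 I\right)$)
$N = - \frac{1}{95202}$ ($N = \frac{1}{32319 - \left(513 + 127008\right)} = \frac{1}{32319 - 127521} = \frac{1}{-95202} = - \frac{1}{95202} \approx -1.0504 \cdot 10^{-5}$)
$Z{\left(\left(-2\right) \left(-2\right) 1 \right)} - N = 55 - - \frac{1}{95202} = 55 + \frac{1}{95202} = \frac{5236111}{95202}$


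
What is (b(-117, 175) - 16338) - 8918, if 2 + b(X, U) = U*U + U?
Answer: 5542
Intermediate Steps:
b(X, U) = -2 + U + U² (b(X, U) = -2 + (U*U + U) = -2 + (U² + U) = -2 + (U + U²) = -2 + U + U²)
(b(-117, 175) - 16338) - 8918 = ((-2 + 175 + 175²) - 16338) - 8918 = ((-2 + 175 + 30625) - 16338) - 8918 = (30798 - 16338) - 8918 = 14460 - 8918 = 5542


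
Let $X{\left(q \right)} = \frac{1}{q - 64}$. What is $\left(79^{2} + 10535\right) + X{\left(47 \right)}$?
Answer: $\frac{285191}{17} \approx 16776.0$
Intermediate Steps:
$X{\left(q \right)} = \frac{1}{-64 + q}$
$\left(79^{2} + 10535\right) + X{\left(47 \right)} = \left(79^{2} + 10535\right) + \frac{1}{-64 + 47} = \left(6241 + 10535\right) + \frac{1}{-17} = 16776 - \frac{1}{17} = \frac{285191}{17}$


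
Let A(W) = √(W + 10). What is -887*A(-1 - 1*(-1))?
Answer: -887*√10 ≈ -2804.9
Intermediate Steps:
A(W) = √(10 + W)
-887*A(-1 - 1*(-1)) = -887*√(10 + (-1 - 1*(-1))) = -887*√(10 + (-1 + 1)) = -887*√(10 + 0) = -887*√10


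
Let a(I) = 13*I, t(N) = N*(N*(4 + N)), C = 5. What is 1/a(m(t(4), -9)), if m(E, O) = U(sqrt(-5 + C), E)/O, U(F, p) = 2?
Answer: -9/26 ≈ -0.34615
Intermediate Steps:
t(N) = N**2*(4 + N)
m(E, O) = 2/O
1/a(m(t(4), -9)) = 1/(13*(2/(-9))) = 1/(13*(2*(-1/9))) = 1/(13*(-2/9)) = 1/(-26/9) = -9/26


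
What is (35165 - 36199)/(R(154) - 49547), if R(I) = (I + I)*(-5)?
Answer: 1034/51087 ≈ 0.020240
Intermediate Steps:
R(I) = -10*I (R(I) = (2*I)*(-5) = -10*I)
(35165 - 36199)/(R(154) - 49547) = (35165 - 36199)/(-10*154 - 49547) = -1034/(-1540 - 49547) = -1034/(-51087) = -1034*(-1/51087) = 1034/51087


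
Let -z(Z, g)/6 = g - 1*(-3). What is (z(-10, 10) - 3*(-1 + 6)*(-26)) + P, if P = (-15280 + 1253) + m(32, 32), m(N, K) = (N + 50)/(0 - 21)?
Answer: -288097/21 ≈ -13719.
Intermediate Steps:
z(Z, g) = -18 - 6*g (z(Z, g) = -6*(g - 1*(-3)) = -6*(g + 3) = -6*(3 + g) = -18 - 6*g)
m(N, K) = -50/21 - N/21 (m(N, K) = (50 + N)/(-21) = (50 + N)*(-1/21) = -50/21 - N/21)
P = -294649/21 (P = (-15280 + 1253) + (-50/21 - 1/21*32) = -14027 + (-50/21 - 32/21) = -14027 - 82/21 = -294649/21 ≈ -14031.)
(z(-10, 10) - 3*(-1 + 6)*(-26)) + P = ((-18 - 6*10) - 3*(-1 + 6)*(-26)) - 294649/21 = ((-18 - 60) - 3*5*(-26)) - 294649/21 = (-78 - 15*(-26)) - 294649/21 = (-78 + 390) - 294649/21 = 312 - 294649/21 = -288097/21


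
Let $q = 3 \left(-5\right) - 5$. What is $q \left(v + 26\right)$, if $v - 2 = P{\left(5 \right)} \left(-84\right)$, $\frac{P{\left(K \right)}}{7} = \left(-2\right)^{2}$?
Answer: $46480$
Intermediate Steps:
$P{\left(K \right)} = 28$ ($P{\left(K \right)} = 7 \left(-2\right)^{2} = 7 \cdot 4 = 28$)
$v = -2350$ ($v = 2 + 28 \left(-84\right) = 2 - 2352 = -2350$)
$q = -20$ ($q = -15 - 5 = -20$)
$q \left(v + 26\right) = - 20 \left(-2350 + 26\right) = \left(-20\right) \left(-2324\right) = 46480$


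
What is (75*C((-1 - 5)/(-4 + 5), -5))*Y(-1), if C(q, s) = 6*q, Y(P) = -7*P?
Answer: -18900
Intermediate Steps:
(75*C((-1 - 5)/(-4 + 5), -5))*Y(-1) = (75*(6*((-1 - 5)/(-4 + 5))))*(-7*(-1)) = (75*(6*(-6/1)))*7 = (75*(6*(-6*1)))*7 = (75*(6*(-6)))*7 = (75*(-36))*7 = -2700*7 = -18900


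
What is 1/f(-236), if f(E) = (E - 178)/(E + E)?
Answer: 236/207 ≈ 1.1401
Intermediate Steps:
f(E) = (-178 + E)/(2*E) (f(E) = (-178 + E)/((2*E)) = (-178 + E)*(1/(2*E)) = (-178 + E)/(2*E))
1/f(-236) = 1/((1/2)*(-178 - 236)/(-236)) = 1/((1/2)*(-1/236)*(-414)) = 1/(207/236) = 236/207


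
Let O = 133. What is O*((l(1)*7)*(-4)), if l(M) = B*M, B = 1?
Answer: -3724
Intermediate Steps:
l(M) = M (l(M) = 1*M = M)
O*((l(1)*7)*(-4)) = 133*((1*7)*(-4)) = 133*(7*(-4)) = 133*(-28) = -3724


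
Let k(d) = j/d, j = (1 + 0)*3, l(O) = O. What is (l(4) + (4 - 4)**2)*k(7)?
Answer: 12/7 ≈ 1.7143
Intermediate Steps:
j = 3 (j = 1*3 = 3)
k(d) = 3/d
(l(4) + (4 - 4)**2)*k(7) = (4 + (4 - 4)**2)*(3/7) = (4 + 0**2)*(3*(1/7)) = (4 + 0)*(3/7) = 4*(3/7) = 12/7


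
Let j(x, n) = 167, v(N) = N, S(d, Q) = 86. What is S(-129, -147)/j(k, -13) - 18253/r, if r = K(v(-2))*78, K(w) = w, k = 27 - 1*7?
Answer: 3061667/26052 ≈ 117.52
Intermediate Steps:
k = 20 (k = 27 - 7 = 20)
r = -156 (r = -2*78 = -156)
S(-129, -147)/j(k, -13) - 18253/r = 86/167 - 18253/(-156) = 86*(1/167) - 18253*(-1/156) = 86/167 + 18253/156 = 3061667/26052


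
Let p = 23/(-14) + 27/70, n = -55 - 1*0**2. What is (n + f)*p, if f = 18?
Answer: 1628/35 ≈ 46.514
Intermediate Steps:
n = -55 (n = -55 - 1*0 = -55 + 0 = -55)
p = -44/35 (p = 23*(-1/14) + 27*(1/70) = -23/14 + 27/70 = -44/35 ≈ -1.2571)
(n + f)*p = (-55 + 18)*(-44/35) = -37*(-44/35) = 1628/35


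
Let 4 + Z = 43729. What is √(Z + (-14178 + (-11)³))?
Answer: 2*√7054 ≈ 167.98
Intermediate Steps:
Z = 43725 (Z = -4 + 43729 = 43725)
√(Z + (-14178 + (-11)³)) = √(43725 + (-14178 + (-11)³)) = √(43725 + (-14178 - 1331)) = √(43725 - 15509) = √28216 = 2*√7054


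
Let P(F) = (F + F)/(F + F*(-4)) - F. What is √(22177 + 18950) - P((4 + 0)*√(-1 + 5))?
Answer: 26/3 + √41127 ≈ 211.46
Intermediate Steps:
P(F) = -⅔ - F (P(F) = (2*F)/(F - 4*F) - F = (2*F)/((-3*F)) - F = (2*F)*(-1/(3*F)) - F = -⅔ - F)
√(22177 + 18950) - P((4 + 0)*√(-1 + 5)) = √(22177 + 18950) - (-⅔ - (4 + 0)*√(-1 + 5)) = √41127 - (-⅔ - 4*√4) = √41127 - (-⅔ - 4*2) = √41127 - (-⅔ - 1*8) = √41127 - (-⅔ - 8) = √41127 - 1*(-26/3) = √41127 + 26/3 = 26/3 + √41127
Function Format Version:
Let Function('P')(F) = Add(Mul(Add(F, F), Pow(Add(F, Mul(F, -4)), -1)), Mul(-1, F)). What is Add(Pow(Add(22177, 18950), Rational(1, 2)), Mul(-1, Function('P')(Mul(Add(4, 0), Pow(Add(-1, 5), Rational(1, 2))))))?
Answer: Add(Rational(26, 3), Pow(41127, Rational(1, 2))) ≈ 211.46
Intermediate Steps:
Function('P')(F) = Add(Rational(-2, 3), Mul(-1, F)) (Function('P')(F) = Add(Mul(Mul(2, F), Pow(Add(F, Mul(-4, F)), -1)), Mul(-1, F)) = Add(Mul(Mul(2, F), Pow(Mul(-3, F), -1)), Mul(-1, F)) = Add(Mul(Mul(2, F), Mul(Rational(-1, 3), Pow(F, -1))), Mul(-1, F)) = Add(Rational(-2, 3), Mul(-1, F)))
Add(Pow(Add(22177, 18950), Rational(1, 2)), Mul(-1, Function('P')(Mul(Add(4, 0), Pow(Add(-1, 5), Rational(1, 2)))))) = Add(Pow(Add(22177, 18950), Rational(1, 2)), Mul(-1, Add(Rational(-2, 3), Mul(-1, Mul(Add(4, 0), Pow(Add(-1, 5), Rational(1, 2))))))) = Add(Pow(41127, Rational(1, 2)), Mul(-1, Add(Rational(-2, 3), Mul(-1, Mul(4, Pow(4, Rational(1, 2))))))) = Add(Pow(41127, Rational(1, 2)), Mul(-1, Add(Rational(-2, 3), Mul(-1, Mul(4, 2))))) = Add(Pow(41127, Rational(1, 2)), Mul(-1, Add(Rational(-2, 3), Mul(-1, 8)))) = Add(Pow(41127, Rational(1, 2)), Mul(-1, Add(Rational(-2, 3), -8))) = Add(Pow(41127, Rational(1, 2)), Mul(-1, Rational(-26, 3))) = Add(Pow(41127, Rational(1, 2)), Rational(26, 3)) = Add(Rational(26, 3), Pow(41127, Rational(1, 2)))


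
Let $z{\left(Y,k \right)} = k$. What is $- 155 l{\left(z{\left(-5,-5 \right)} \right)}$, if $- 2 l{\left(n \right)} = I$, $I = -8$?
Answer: $-620$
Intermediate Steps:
$l{\left(n \right)} = 4$ ($l{\left(n \right)} = \left(- \frac{1}{2}\right) \left(-8\right) = 4$)
$- 155 l{\left(z{\left(-5,-5 \right)} \right)} = \left(-155\right) 4 = -620$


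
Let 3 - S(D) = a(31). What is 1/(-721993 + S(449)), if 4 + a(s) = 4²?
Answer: -1/722002 ≈ -1.3850e-6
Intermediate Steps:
a(s) = 12 (a(s) = -4 + 4² = -4 + 16 = 12)
S(D) = -9 (S(D) = 3 - 1*12 = 3 - 12 = -9)
1/(-721993 + S(449)) = 1/(-721993 - 9) = 1/(-722002) = -1/722002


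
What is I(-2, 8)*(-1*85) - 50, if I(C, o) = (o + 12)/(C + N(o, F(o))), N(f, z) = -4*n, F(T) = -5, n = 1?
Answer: 700/3 ≈ 233.33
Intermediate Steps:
N(f, z) = -4 (N(f, z) = -4*1 = -4)
I(C, o) = (12 + o)/(-4 + C) (I(C, o) = (o + 12)/(C - 4) = (12 + o)/(-4 + C))
I(-2, 8)*(-1*85) - 50 = ((12 + 8)/(-4 - 2))*(-1*85) - 50 = (20/(-6))*(-85) - 50 = -⅙*20*(-85) - 50 = -10/3*(-85) - 50 = 850/3 - 50 = 700/3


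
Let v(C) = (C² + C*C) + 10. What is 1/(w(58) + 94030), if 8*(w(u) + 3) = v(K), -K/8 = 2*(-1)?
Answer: 4/376369 ≈ 1.0628e-5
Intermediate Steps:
K = 16 (K = -16*(-1) = -8*(-2) = 16)
v(C) = 10 + 2*C² (v(C) = (C² + C²) + 10 = 2*C² + 10 = 10 + 2*C²)
w(u) = 249/4 (w(u) = -3 + (10 + 2*16²)/8 = -3 + (10 + 2*256)/8 = -3 + (10 + 512)/8 = -3 + (⅛)*522 = -3 + 261/4 = 249/4)
1/(w(58) + 94030) = 1/(249/4 + 94030) = 1/(376369/4) = 4/376369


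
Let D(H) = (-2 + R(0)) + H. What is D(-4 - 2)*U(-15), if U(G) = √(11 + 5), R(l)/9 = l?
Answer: -32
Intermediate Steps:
R(l) = 9*l
U(G) = 4 (U(G) = √16 = 4)
D(H) = -2 + H (D(H) = (-2 + 9*0) + H = (-2 + 0) + H = -2 + H)
D(-4 - 2)*U(-15) = (-2 + (-4 - 2))*4 = (-2 - 6)*4 = -8*4 = -32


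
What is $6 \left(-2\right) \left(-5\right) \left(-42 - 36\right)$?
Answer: $-4680$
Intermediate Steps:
$6 \left(-2\right) \left(-5\right) \left(-42 - 36\right) = \left(-12\right) \left(-5\right) \left(-78\right) = 60 \left(-78\right) = -4680$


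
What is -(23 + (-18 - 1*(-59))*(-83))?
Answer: 3380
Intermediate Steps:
-(23 + (-18 - 1*(-59))*(-83)) = -(23 + (-18 + 59)*(-83)) = -(23 + 41*(-83)) = -(23 - 3403) = -1*(-3380) = 3380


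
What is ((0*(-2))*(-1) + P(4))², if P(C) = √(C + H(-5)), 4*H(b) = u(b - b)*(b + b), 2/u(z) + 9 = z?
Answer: 41/9 ≈ 4.5556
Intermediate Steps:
u(z) = 2/(-9 + z)
H(b) = -b/9 (H(b) = ((2/(-9 + (b - b)))*(b + b))/4 = ((2/(-9 + 0))*(2*b))/4 = ((2/(-9))*(2*b))/4 = ((2*(-⅑))*(2*b))/4 = (-4*b/9)/4 = -b/9)
P(C) = √(5/9 + C) (P(C) = √(C - ⅑*(-5)) = √(C + 5/9) = √(5/9 + C))
((0*(-2))*(-1) + P(4))² = ((0*(-2))*(-1) + √(5 + 9*4)/3)² = (0*(-1) + √(5 + 36)/3)² = (0 + √41/3)² = (√41/3)² = 41/9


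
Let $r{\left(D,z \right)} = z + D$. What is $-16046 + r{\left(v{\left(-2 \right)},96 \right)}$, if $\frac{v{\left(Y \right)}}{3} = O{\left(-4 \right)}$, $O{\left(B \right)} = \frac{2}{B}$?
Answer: $- \frac{31903}{2} \approx -15952.0$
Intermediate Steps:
$v{\left(Y \right)} = - \frac{3}{2}$ ($v{\left(Y \right)} = 3 \frac{2}{-4} = 3 \cdot 2 \left(- \frac{1}{4}\right) = 3 \left(- \frac{1}{2}\right) = - \frac{3}{2}$)
$r{\left(D,z \right)} = D + z$
$-16046 + r{\left(v{\left(-2 \right)},96 \right)} = -16046 + \left(- \frac{3}{2} + 96\right) = -16046 + \frac{189}{2} = - \frac{31903}{2}$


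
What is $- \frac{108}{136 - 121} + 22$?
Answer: $\frac{74}{5} \approx 14.8$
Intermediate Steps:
$- \frac{108}{136 - 121} + 22 = - \frac{108}{15} + 22 = \left(-108\right) \frac{1}{15} + 22 = - \frac{36}{5} + 22 = \frac{74}{5}$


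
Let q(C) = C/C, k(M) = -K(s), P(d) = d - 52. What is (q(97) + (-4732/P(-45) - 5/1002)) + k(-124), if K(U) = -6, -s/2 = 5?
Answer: 5421337/97194 ≈ 55.779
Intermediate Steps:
s = -10 (s = -2*5 = -10)
P(d) = -52 + d
k(M) = 6 (k(M) = -1*(-6) = 6)
q(C) = 1
(q(97) + (-4732/P(-45) - 5/1002)) + k(-124) = (1 + (-4732/(-52 - 45) - 5/1002)) + 6 = (1 + (-4732/(-97) - 5*1/1002)) + 6 = (1 + (-4732*(-1/97) - 5/1002)) + 6 = (1 + (4732/97 - 5/1002)) + 6 = (1 + 4740979/97194) + 6 = 4838173/97194 + 6 = 5421337/97194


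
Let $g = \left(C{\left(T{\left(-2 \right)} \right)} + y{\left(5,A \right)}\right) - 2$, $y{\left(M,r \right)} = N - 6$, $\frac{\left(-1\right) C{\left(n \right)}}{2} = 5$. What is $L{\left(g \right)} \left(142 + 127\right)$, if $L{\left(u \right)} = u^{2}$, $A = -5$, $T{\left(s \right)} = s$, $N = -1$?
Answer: $97109$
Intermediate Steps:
$C{\left(n \right)} = -10$ ($C{\left(n \right)} = \left(-2\right) 5 = -10$)
$y{\left(M,r \right)} = -7$ ($y{\left(M,r \right)} = -1 - 6 = -7$)
$g = -19$ ($g = \left(-10 - 7\right) - 2 = -17 - 2 = -19$)
$L{\left(g \right)} \left(142 + 127\right) = \left(-19\right)^{2} \left(142 + 127\right) = 361 \cdot 269 = 97109$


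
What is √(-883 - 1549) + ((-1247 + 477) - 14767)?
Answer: -15537 + 8*I*√38 ≈ -15537.0 + 49.315*I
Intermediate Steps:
√(-883 - 1549) + ((-1247 + 477) - 14767) = √(-2432) + (-770 - 14767) = 8*I*√38 - 15537 = -15537 + 8*I*√38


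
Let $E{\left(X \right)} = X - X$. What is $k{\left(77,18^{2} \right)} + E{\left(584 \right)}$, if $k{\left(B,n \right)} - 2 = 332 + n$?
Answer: $658$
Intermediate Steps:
$k{\left(B,n \right)} = 334 + n$ ($k{\left(B,n \right)} = 2 + \left(332 + n\right) = 334 + n$)
$E{\left(X \right)} = 0$
$k{\left(77,18^{2} \right)} + E{\left(584 \right)} = \left(334 + 18^{2}\right) + 0 = \left(334 + 324\right) + 0 = 658 + 0 = 658$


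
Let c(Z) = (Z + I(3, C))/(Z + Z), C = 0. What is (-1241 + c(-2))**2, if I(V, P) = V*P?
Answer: 6155361/4 ≈ 1.5388e+6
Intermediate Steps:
I(V, P) = P*V
c(Z) = 1/2 (c(Z) = (Z + 0*3)/(Z + Z) = (Z + 0)/((2*Z)) = Z*(1/(2*Z)) = 1/2)
(-1241 + c(-2))**2 = (-1241 + 1/2)**2 = (-2481/2)**2 = 6155361/4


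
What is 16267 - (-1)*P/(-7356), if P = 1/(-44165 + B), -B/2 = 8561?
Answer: 7333605606925/450827172 ≈ 16267.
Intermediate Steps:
B = -17122 (B = -2*8561 = -17122)
P = -1/61287 (P = 1/(-44165 - 17122) = 1/(-61287) = -1/61287 ≈ -1.6317e-5)
16267 - (-1)*P/(-7356) = 16267 - (-1)*(-1/61287/(-7356)) = 16267 - (-1)*(-1/61287*(-1/7356)) = 16267 - (-1)/450827172 = 16267 - 1*(-1/450827172) = 16267 + 1/450827172 = 7333605606925/450827172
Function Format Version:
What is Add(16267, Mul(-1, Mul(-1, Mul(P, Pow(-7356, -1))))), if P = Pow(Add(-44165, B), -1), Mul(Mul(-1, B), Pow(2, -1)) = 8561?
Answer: Rational(7333605606925, 450827172) ≈ 16267.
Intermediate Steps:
B = -17122 (B = Mul(-2, 8561) = -17122)
P = Rational(-1, 61287) (P = Pow(Add(-44165, -17122), -1) = Pow(-61287, -1) = Rational(-1, 61287) ≈ -1.6317e-5)
Add(16267, Mul(-1, Mul(-1, Mul(P, Pow(-7356, -1))))) = Add(16267, Mul(-1, Mul(-1, Mul(Rational(-1, 61287), Pow(-7356, -1))))) = Add(16267, Mul(-1, Mul(-1, Mul(Rational(-1, 61287), Rational(-1, 7356))))) = Add(16267, Mul(-1, Mul(-1, Rational(1, 450827172)))) = Add(16267, Mul(-1, Rational(-1, 450827172))) = Add(16267, Rational(1, 450827172)) = Rational(7333605606925, 450827172)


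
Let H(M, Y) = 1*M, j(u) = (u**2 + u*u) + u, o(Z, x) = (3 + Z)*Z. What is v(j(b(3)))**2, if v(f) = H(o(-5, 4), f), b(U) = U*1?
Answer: 100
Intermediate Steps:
o(Z, x) = Z*(3 + Z)
b(U) = U
j(u) = u + 2*u**2 (j(u) = (u**2 + u**2) + u = 2*u**2 + u = u + 2*u**2)
H(M, Y) = M
v(f) = 10 (v(f) = -5*(3 - 5) = -5*(-2) = 10)
v(j(b(3)))**2 = 10**2 = 100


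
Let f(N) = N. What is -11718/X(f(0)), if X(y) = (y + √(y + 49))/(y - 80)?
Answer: 133920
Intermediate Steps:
X(y) = (y + √(49 + y))/(-80 + y)
-11718/X(f(0)) = -11718*(-80 + 0)/(0 + √(49 + 0)) = -11718*(-80/(0 + √49)) = -11718*(-80/(0 + 7)) = -11718/((-1/80*7)) = -11718/(-7/80) = -11718*(-80/7) = 133920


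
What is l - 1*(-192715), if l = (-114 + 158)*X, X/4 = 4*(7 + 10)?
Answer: 204683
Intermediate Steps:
X = 272 (X = 4*(4*(7 + 10)) = 4*(4*17) = 4*68 = 272)
l = 11968 (l = (-114 + 158)*272 = 44*272 = 11968)
l - 1*(-192715) = 11968 - 1*(-192715) = 11968 + 192715 = 204683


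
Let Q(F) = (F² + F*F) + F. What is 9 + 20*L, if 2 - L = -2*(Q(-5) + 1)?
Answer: 1889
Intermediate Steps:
Q(F) = F + 2*F² (Q(F) = (F² + F²) + F = 2*F² + F = F + 2*F²)
L = 94 (L = 2 - (-2)*(-5*(1 + 2*(-5)) + 1) = 2 - (-2)*(-5*(1 - 10) + 1) = 2 - (-2)*(-5*(-9) + 1) = 2 - (-2)*(45 + 1) = 2 - (-2)*46 = 2 - 1*(-92) = 2 + 92 = 94)
9 + 20*L = 9 + 20*94 = 9 + 1880 = 1889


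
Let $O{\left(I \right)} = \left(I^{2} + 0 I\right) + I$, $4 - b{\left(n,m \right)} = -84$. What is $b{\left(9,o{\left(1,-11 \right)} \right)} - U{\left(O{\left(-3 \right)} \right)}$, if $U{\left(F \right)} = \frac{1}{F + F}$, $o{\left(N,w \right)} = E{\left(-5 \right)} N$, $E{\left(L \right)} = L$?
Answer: $\frac{1055}{12} \approx 87.917$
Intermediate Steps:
$o{\left(N,w \right)} = - 5 N$
$b{\left(n,m \right)} = 88$ ($b{\left(n,m \right)} = 4 - -84 = 4 + 84 = 88$)
$O{\left(I \right)} = I + I^{2}$ ($O{\left(I \right)} = \left(I^{2} + 0\right) + I = I^{2} + I = I + I^{2}$)
$U{\left(F \right)} = \frac{1}{2 F}$
$b{\left(9,o{\left(1,-11 \right)} \right)} - U{\left(O{\left(-3 \right)} \right)} = 88 - \frac{1}{2 \left(- 3 \left(1 - 3\right)\right)} = 88 - \frac{1}{2 \left(\left(-3\right) \left(-2\right)\right)} = 88 - \frac{1}{2 \cdot 6} = 88 - \frac{1}{2} \cdot \frac{1}{6} = 88 - \frac{1}{12} = \frac{1055}{12}$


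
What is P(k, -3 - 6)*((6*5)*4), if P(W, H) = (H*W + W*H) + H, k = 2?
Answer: -5400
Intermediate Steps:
P(W, H) = H + 2*H*W (P(W, H) = (H*W + H*W) + H = 2*H*W + H = H + 2*H*W)
P(k, -3 - 6)*((6*5)*4) = ((-3 - 6)*(1 + 2*2))*((6*5)*4) = (-9*(1 + 4))*(30*4) = -9*5*120 = -45*120 = -5400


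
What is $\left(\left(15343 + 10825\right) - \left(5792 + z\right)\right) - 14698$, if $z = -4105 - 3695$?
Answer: $13478$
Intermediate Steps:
$z = -7800$
$\left(\left(15343 + 10825\right) - \left(5792 + z\right)\right) - 14698 = \left(\left(15343 + 10825\right) - -2008\right) - 14698 = \left(26168 + \left(-5792 + 7800\right)\right) - 14698 = \left(26168 + 2008\right) - 14698 = 28176 - 14698 = 13478$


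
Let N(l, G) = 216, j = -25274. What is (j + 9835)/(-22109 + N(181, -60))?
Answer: 15439/21893 ≈ 0.70520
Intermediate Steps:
(j + 9835)/(-22109 + N(181, -60)) = (-25274 + 9835)/(-22109 + 216) = -15439/(-21893) = -15439*(-1/21893) = 15439/21893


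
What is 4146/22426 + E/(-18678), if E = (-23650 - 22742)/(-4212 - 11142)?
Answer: 49498243115/267973891713 ≈ 0.18471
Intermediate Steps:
E = 7732/2559 (E = -46392/(-15354) = -46392*(-1/15354) = 7732/2559 ≈ 3.0215)
4146/22426 + E/(-18678) = 4146/22426 + (7732/2559)/(-18678) = 4146*(1/22426) + (7732/2559)*(-1/18678) = 2073/11213 - 3866/23898501 = 49498243115/267973891713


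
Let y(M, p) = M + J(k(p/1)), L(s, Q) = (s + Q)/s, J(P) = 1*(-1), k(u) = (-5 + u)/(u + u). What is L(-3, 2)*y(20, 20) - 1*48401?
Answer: -145184/3 ≈ -48395.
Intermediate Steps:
k(u) = (-5 + u)/(2*u) (k(u) = (-5 + u)/((2*u)) = (-5 + u)*(1/(2*u)) = (-5 + u)/(2*u))
J(P) = -1
L(s, Q) = (Q + s)/s
y(M, p) = -1 + M (y(M, p) = M - 1 = -1 + M)
L(-3, 2)*y(20, 20) - 1*48401 = ((2 - 3)/(-3))*(-1 + 20) - 1*48401 = -⅓*(-1)*19 - 48401 = (⅓)*19 - 48401 = 19/3 - 48401 = -145184/3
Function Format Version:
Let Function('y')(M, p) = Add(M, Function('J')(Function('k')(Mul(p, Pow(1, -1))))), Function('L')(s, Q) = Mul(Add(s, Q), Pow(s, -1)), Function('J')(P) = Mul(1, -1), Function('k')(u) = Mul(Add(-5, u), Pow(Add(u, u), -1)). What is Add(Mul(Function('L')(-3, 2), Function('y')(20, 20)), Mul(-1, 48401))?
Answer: Rational(-145184, 3) ≈ -48395.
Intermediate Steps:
Function('k')(u) = Mul(Rational(1, 2), Pow(u, -1), Add(-5, u)) (Function('k')(u) = Mul(Add(-5, u), Pow(Mul(2, u), -1)) = Mul(Add(-5, u), Mul(Rational(1, 2), Pow(u, -1))) = Mul(Rational(1, 2), Pow(u, -1), Add(-5, u)))
Function('J')(P) = -1
Function('L')(s, Q) = Mul(Pow(s, -1), Add(Q, s)) (Function('L')(s, Q) = Mul(Add(Q, s), Pow(s, -1)) = Mul(Pow(s, -1), Add(Q, s)))
Function('y')(M, p) = Add(-1, M) (Function('y')(M, p) = Add(M, -1) = Add(-1, M))
Add(Mul(Function('L')(-3, 2), Function('y')(20, 20)), Mul(-1, 48401)) = Add(Mul(Mul(Pow(-3, -1), Add(2, -3)), Add(-1, 20)), Mul(-1, 48401)) = Add(Mul(Mul(Rational(-1, 3), -1), 19), -48401) = Add(Mul(Rational(1, 3), 19), -48401) = Add(Rational(19, 3), -48401) = Rational(-145184, 3)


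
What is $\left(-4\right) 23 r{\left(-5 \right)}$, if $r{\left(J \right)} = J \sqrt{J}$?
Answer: $460 i \sqrt{5} \approx 1028.6 i$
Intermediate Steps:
$r{\left(J \right)} = J^{\frac{3}{2}}$
$\left(-4\right) 23 r{\left(-5 \right)} = \left(-4\right) 23 \left(-5\right)^{\frac{3}{2}} = - 92 \left(- 5 i \sqrt{5}\right) = 460 i \sqrt{5}$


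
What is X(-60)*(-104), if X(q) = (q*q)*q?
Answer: 22464000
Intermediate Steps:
X(q) = q**3 (X(q) = q**2*q = q**3)
X(-60)*(-104) = (-60)**3*(-104) = -216000*(-104) = 22464000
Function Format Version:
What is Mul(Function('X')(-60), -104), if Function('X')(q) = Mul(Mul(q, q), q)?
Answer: 22464000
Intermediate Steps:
Function('X')(q) = Pow(q, 3) (Function('X')(q) = Mul(Pow(q, 2), q) = Pow(q, 3))
Mul(Function('X')(-60), -104) = Mul(Pow(-60, 3), -104) = Mul(-216000, -104) = 22464000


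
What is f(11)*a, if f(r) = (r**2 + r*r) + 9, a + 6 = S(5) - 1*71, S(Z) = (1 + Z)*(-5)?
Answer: -26857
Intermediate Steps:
S(Z) = -5 - 5*Z
a = -107 (a = -6 + ((-5 - 5*5) - 1*71) = -6 + ((-5 - 25) - 71) = -6 + (-30 - 71) = -6 - 101 = -107)
f(r) = 9 + 2*r**2 (f(r) = (r**2 + r**2) + 9 = 2*r**2 + 9 = 9 + 2*r**2)
f(11)*a = (9 + 2*11**2)*(-107) = (9 + 2*121)*(-107) = (9 + 242)*(-107) = 251*(-107) = -26857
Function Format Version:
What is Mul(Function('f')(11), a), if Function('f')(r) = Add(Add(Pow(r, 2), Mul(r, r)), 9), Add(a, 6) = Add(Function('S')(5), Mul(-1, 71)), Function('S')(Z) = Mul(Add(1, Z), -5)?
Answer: -26857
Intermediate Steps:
Function('S')(Z) = Add(-5, Mul(-5, Z))
a = -107 (a = Add(-6, Add(Add(-5, Mul(-5, 5)), Mul(-1, 71))) = Add(-6, Add(Add(-5, -25), -71)) = Add(-6, Add(-30, -71)) = Add(-6, -101) = -107)
Function('f')(r) = Add(9, Mul(2, Pow(r, 2))) (Function('f')(r) = Add(Add(Pow(r, 2), Pow(r, 2)), 9) = Add(Mul(2, Pow(r, 2)), 9) = Add(9, Mul(2, Pow(r, 2))))
Mul(Function('f')(11), a) = Mul(Add(9, Mul(2, Pow(11, 2))), -107) = Mul(Add(9, Mul(2, 121)), -107) = Mul(Add(9, 242), -107) = Mul(251, -107) = -26857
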